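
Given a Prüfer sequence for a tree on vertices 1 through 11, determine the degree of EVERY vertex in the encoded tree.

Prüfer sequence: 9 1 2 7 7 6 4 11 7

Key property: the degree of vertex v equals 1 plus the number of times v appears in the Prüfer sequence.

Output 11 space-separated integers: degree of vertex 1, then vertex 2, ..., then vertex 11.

Answer: 2 2 1 2 1 2 4 1 2 1 2

Derivation:
p_1 = 9: count[9] becomes 1
p_2 = 1: count[1] becomes 1
p_3 = 2: count[2] becomes 1
p_4 = 7: count[7] becomes 1
p_5 = 7: count[7] becomes 2
p_6 = 6: count[6] becomes 1
p_7 = 4: count[4] becomes 1
p_8 = 11: count[11] becomes 1
p_9 = 7: count[7] becomes 3
Degrees (1 + count): deg[1]=1+1=2, deg[2]=1+1=2, deg[3]=1+0=1, deg[4]=1+1=2, deg[5]=1+0=1, deg[6]=1+1=2, deg[7]=1+3=4, deg[8]=1+0=1, deg[9]=1+1=2, deg[10]=1+0=1, deg[11]=1+1=2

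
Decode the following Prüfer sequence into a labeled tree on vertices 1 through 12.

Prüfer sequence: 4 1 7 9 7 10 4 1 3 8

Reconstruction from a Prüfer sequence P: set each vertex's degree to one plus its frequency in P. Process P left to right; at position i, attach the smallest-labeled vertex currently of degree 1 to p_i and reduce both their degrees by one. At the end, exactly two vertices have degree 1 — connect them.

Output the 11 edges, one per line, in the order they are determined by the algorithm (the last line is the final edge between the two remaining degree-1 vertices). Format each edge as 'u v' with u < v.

Answer: 2 4
1 5
6 7
9 11
7 9
7 10
4 10
1 4
1 3
3 8
8 12

Derivation:
Initial degrees: {1:3, 2:1, 3:2, 4:3, 5:1, 6:1, 7:3, 8:2, 9:2, 10:2, 11:1, 12:1}
Step 1: smallest deg-1 vertex = 2, p_1 = 4. Add edge {2,4}. Now deg[2]=0, deg[4]=2.
Step 2: smallest deg-1 vertex = 5, p_2 = 1. Add edge {1,5}. Now deg[5]=0, deg[1]=2.
Step 3: smallest deg-1 vertex = 6, p_3 = 7. Add edge {6,7}. Now deg[6]=0, deg[7]=2.
Step 4: smallest deg-1 vertex = 11, p_4 = 9. Add edge {9,11}. Now deg[11]=0, deg[9]=1.
Step 5: smallest deg-1 vertex = 9, p_5 = 7. Add edge {7,9}. Now deg[9]=0, deg[7]=1.
Step 6: smallest deg-1 vertex = 7, p_6 = 10. Add edge {7,10}. Now deg[7]=0, deg[10]=1.
Step 7: smallest deg-1 vertex = 10, p_7 = 4. Add edge {4,10}. Now deg[10]=0, deg[4]=1.
Step 8: smallest deg-1 vertex = 4, p_8 = 1. Add edge {1,4}. Now deg[4]=0, deg[1]=1.
Step 9: smallest deg-1 vertex = 1, p_9 = 3. Add edge {1,3}. Now deg[1]=0, deg[3]=1.
Step 10: smallest deg-1 vertex = 3, p_10 = 8. Add edge {3,8}. Now deg[3]=0, deg[8]=1.
Final: two remaining deg-1 vertices are 8, 12. Add edge {8,12}.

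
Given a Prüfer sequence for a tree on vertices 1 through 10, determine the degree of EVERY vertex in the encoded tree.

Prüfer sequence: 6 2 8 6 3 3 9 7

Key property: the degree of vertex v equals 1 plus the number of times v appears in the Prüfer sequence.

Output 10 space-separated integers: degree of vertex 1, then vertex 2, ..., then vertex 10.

p_1 = 6: count[6] becomes 1
p_2 = 2: count[2] becomes 1
p_3 = 8: count[8] becomes 1
p_4 = 6: count[6] becomes 2
p_5 = 3: count[3] becomes 1
p_6 = 3: count[3] becomes 2
p_7 = 9: count[9] becomes 1
p_8 = 7: count[7] becomes 1
Degrees (1 + count): deg[1]=1+0=1, deg[2]=1+1=2, deg[3]=1+2=3, deg[4]=1+0=1, deg[5]=1+0=1, deg[6]=1+2=3, deg[7]=1+1=2, deg[8]=1+1=2, deg[9]=1+1=2, deg[10]=1+0=1

Answer: 1 2 3 1 1 3 2 2 2 1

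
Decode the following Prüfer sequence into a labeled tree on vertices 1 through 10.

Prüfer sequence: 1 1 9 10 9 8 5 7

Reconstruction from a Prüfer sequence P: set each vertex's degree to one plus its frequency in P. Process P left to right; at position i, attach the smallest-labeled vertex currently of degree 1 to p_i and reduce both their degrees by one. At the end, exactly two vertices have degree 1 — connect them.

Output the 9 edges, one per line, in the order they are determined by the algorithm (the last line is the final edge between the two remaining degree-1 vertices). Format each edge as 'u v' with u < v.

Initial degrees: {1:3, 2:1, 3:1, 4:1, 5:2, 6:1, 7:2, 8:2, 9:3, 10:2}
Step 1: smallest deg-1 vertex = 2, p_1 = 1. Add edge {1,2}. Now deg[2]=0, deg[1]=2.
Step 2: smallest deg-1 vertex = 3, p_2 = 1. Add edge {1,3}. Now deg[3]=0, deg[1]=1.
Step 3: smallest deg-1 vertex = 1, p_3 = 9. Add edge {1,9}. Now deg[1]=0, deg[9]=2.
Step 4: smallest deg-1 vertex = 4, p_4 = 10. Add edge {4,10}. Now deg[4]=0, deg[10]=1.
Step 5: smallest deg-1 vertex = 6, p_5 = 9. Add edge {6,9}. Now deg[6]=0, deg[9]=1.
Step 6: smallest deg-1 vertex = 9, p_6 = 8. Add edge {8,9}. Now deg[9]=0, deg[8]=1.
Step 7: smallest deg-1 vertex = 8, p_7 = 5. Add edge {5,8}. Now deg[8]=0, deg[5]=1.
Step 8: smallest deg-1 vertex = 5, p_8 = 7. Add edge {5,7}. Now deg[5]=0, deg[7]=1.
Final: two remaining deg-1 vertices are 7, 10. Add edge {7,10}.

Answer: 1 2
1 3
1 9
4 10
6 9
8 9
5 8
5 7
7 10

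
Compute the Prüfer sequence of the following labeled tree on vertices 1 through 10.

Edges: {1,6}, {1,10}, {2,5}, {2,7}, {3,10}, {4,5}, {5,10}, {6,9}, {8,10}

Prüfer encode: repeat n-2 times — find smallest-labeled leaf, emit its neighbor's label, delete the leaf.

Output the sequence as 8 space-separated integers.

Step 1: leaves = {3,4,7,8,9}. Remove smallest leaf 3, emit neighbor 10.
Step 2: leaves = {4,7,8,9}. Remove smallest leaf 4, emit neighbor 5.
Step 3: leaves = {7,8,9}. Remove smallest leaf 7, emit neighbor 2.
Step 4: leaves = {2,8,9}. Remove smallest leaf 2, emit neighbor 5.
Step 5: leaves = {5,8,9}. Remove smallest leaf 5, emit neighbor 10.
Step 6: leaves = {8,9}. Remove smallest leaf 8, emit neighbor 10.
Step 7: leaves = {9,10}. Remove smallest leaf 9, emit neighbor 6.
Step 8: leaves = {6,10}. Remove smallest leaf 6, emit neighbor 1.
Done: 2 vertices remain (1, 10). Sequence = [10 5 2 5 10 10 6 1]

Answer: 10 5 2 5 10 10 6 1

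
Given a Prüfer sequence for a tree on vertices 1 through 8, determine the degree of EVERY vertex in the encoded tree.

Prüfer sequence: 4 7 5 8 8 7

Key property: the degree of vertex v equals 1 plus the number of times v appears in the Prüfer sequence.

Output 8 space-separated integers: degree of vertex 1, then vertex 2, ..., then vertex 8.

p_1 = 4: count[4] becomes 1
p_2 = 7: count[7] becomes 1
p_3 = 5: count[5] becomes 1
p_4 = 8: count[8] becomes 1
p_5 = 8: count[8] becomes 2
p_6 = 7: count[7] becomes 2
Degrees (1 + count): deg[1]=1+0=1, deg[2]=1+0=1, deg[3]=1+0=1, deg[4]=1+1=2, deg[5]=1+1=2, deg[6]=1+0=1, deg[7]=1+2=3, deg[8]=1+2=3

Answer: 1 1 1 2 2 1 3 3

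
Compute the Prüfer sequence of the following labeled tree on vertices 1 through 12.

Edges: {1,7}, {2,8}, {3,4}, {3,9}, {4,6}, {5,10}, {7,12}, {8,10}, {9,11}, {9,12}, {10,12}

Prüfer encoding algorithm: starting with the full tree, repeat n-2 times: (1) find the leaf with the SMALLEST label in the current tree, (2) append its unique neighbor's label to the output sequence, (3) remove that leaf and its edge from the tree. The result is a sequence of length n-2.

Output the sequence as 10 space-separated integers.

Step 1: leaves = {1,2,5,6,11}. Remove smallest leaf 1, emit neighbor 7.
Step 2: leaves = {2,5,6,7,11}. Remove smallest leaf 2, emit neighbor 8.
Step 3: leaves = {5,6,7,8,11}. Remove smallest leaf 5, emit neighbor 10.
Step 4: leaves = {6,7,8,11}. Remove smallest leaf 6, emit neighbor 4.
Step 5: leaves = {4,7,8,11}. Remove smallest leaf 4, emit neighbor 3.
Step 6: leaves = {3,7,8,11}. Remove smallest leaf 3, emit neighbor 9.
Step 7: leaves = {7,8,11}. Remove smallest leaf 7, emit neighbor 12.
Step 8: leaves = {8,11}. Remove smallest leaf 8, emit neighbor 10.
Step 9: leaves = {10,11}. Remove smallest leaf 10, emit neighbor 12.
Step 10: leaves = {11,12}. Remove smallest leaf 11, emit neighbor 9.
Done: 2 vertices remain (9, 12). Sequence = [7 8 10 4 3 9 12 10 12 9]

Answer: 7 8 10 4 3 9 12 10 12 9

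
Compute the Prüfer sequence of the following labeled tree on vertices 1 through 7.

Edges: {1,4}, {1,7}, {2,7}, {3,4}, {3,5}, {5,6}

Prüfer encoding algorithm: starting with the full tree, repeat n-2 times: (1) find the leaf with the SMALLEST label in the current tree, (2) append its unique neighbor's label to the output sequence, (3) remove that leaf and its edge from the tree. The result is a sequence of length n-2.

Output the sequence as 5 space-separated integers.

Answer: 7 5 3 4 1

Derivation:
Step 1: leaves = {2,6}. Remove smallest leaf 2, emit neighbor 7.
Step 2: leaves = {6,7}. Remove smallest leaf 6, emit neighbor 5.
Step 3: leaves = {5,7}. Remove smallest leaf 5, emit neighbor 3.
Step 4: leaves = {3,7}. Remove smallest leaf 3, emit neighbor 4.
Step 5: leaves = {4,7}. Remove smallest leaf 4, emit neighbor 1.
Done: 2 vertices remain (1, 7). Sequence = [7 5 3 4 1]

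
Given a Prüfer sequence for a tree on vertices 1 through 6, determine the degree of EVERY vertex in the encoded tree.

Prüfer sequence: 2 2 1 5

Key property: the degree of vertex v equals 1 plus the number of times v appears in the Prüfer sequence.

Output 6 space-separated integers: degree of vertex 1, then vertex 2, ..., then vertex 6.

p_1 = 2: count[2] becomes 1
p_2 = 2: count[2] becomes 2
p_3 = 1: count[1] becomes 1
p_4 = 5: count[5] becomes 1
Degrees (1 + count): deg[1]=1+1=2, deg[2]=1+2=3, deg[3]=1+0=1, deg[4]=1+0=1, deg[5]=1+1=2, deg[6]=1+0=1

Answer: 2 3 1 1 2 1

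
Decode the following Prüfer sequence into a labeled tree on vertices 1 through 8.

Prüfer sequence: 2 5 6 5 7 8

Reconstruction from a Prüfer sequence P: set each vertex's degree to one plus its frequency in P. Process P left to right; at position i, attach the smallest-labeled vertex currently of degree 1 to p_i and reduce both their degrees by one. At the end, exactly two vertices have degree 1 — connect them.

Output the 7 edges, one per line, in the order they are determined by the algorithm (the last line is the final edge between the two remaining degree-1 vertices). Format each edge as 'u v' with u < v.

Answer: 1 2
2 5
3 6
4 5
5 7
6 8
7 8

Derivation:
Initial degrees: {1:1, 2:2, 3:1, 4:1, 5:3, 6:2, 7:2, 8:2}
Step 1: smallest deg-1 vertex = 1, p_1 = 2. Add edge {1,2}. Now deg[1]=0, deg[2]=1.
Step 2: smallest deg-1 vertex = 2, p_2 = 5. Add edge {2,5}. Now deg[2]=0, deg[5]=2.
Step 3: smallest deg-1 vertex = 3, p_3 = 6. Add edge {3,6}. Now deg[3]=0, deg[6]=1.
Step 4: smallest deg-1 vertex = 4, p_4 = 5. Add edge {4,5}. Now deg[4]=0, deg[5]=1.
Step 5: smallest deg-1 vertex = 5, p_5 = 7. Add edge {5,7}. Now deg[5]=0, deg[7]=1.
Step 6: smallest deg-1 vertex = 6, p_6 = 8. Add edge {6,8}. Now deg[6]=0, deg[8]=1.
Final: two remaining deg-1 vertices are 7, 8. Add edge {7,8}.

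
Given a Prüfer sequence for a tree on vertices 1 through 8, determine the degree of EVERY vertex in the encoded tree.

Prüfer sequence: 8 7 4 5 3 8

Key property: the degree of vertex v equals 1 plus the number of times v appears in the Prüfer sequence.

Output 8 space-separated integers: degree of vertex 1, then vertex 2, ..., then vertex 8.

p_1 = 8: count[8] becomes 1
p_2 = 7: count[7] becomes 1
p_3 = 4: count[4] becomes 1
p_4 = 5: count[5] becomes 1
p_5 = 3: count[3] becomes 1
p_6 = 8: count[8] becomes 2
Degrees (1 + count): deg[1]=1+0=1, deg[2]=1+0=1, deg[3]=1+1=2, deg[4]=1+1=2, deg[5]=1+1=2, deg[6]=1+0=1, deg[7]=1+1=2, deg[8]=1+2=3

Answer: 1 1 2 2 2 1 2 3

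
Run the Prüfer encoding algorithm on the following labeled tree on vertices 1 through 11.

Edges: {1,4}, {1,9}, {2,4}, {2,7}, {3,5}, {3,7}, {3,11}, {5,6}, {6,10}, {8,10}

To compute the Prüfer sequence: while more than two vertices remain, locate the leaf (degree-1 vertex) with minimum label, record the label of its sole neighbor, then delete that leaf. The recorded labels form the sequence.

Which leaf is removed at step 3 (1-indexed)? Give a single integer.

Answer: 1

Derivation:
Step 1: current leaves = {8,9,11}. Remove leaf 8 (neighbor: 10).
Step 2: current leaves = {9,10,11}. Remove leaf 9 (neighbor: 1).
Step 3: current leaves = {1,10,11}. Remove leaf 1 (neighbor: 4).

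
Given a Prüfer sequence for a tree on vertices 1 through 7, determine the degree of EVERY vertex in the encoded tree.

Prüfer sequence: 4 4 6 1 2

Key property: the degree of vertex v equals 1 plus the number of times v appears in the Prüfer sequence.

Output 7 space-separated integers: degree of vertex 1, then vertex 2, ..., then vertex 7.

Answer: 2 2 1 3 1 2 1

Derivation:
p_1 = 4: count[4] becomes 1
p_2 = 4: count[4] becomes 2
p_3 = 6: count[6] becomes 1
p_4 = 1: count[1] becomes 1
p_5 = 2: count[2] becomes 1
Degrees (1 + count): deg[1]=1+1=2, deg[2]=1+1=2, deg[3]=1+0=1, deg[4]=1+2=3, deg[5]=1+0=1, deg[6]=1+1=2, deg[7]=1+0=1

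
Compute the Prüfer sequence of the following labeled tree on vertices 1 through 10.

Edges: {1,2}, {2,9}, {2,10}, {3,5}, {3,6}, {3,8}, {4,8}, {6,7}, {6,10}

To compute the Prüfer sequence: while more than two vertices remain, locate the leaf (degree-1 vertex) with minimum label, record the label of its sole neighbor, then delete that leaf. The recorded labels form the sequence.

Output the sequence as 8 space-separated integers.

Answer: 2 8 3 6 3 6 10 2

Derivation:
Step 1: leaves = {1,4,5,7,9}. Remove smallest leaf 1, emit neighbor 2.
Step 2: leaves = {4,5,7,9}. Remove smallest leaf 4, emit neighbor 8.
Step 3: leaves = {5,7,8,9}. Remove smallest leaf 5, emit neighbor 3.
Step 4: leaves = {7,8,9}. Remove smallest leaf 7, emit neighbor 6.
Step 5: leaves = {8,9}. Remove smallest leaf 8, emit neighbor 3.
Step 6: leaves = {3,9}. Remove smallest leaf 3, emit neighbor 6.
Step 7: leaves = {6,9}. Remove smallest leaf 6, emit neighbor 10.
Step 8: leaves = {9,10}. Remove smallest leaf 9, emit neighbor 2.
Done: 2 vertices remain (2, 10). Sequence = [2 8 3 6 3 6 10 2]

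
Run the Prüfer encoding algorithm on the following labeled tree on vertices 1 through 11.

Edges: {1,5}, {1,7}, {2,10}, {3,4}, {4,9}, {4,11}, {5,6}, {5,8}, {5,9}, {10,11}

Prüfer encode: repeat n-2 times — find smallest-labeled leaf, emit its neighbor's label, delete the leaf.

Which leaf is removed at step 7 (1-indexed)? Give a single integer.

Step 1: current leaves = {2,3,6,7,8}. Remove leaf 2 (neighbor: 10).
Step 2: current leaves = {3,6,7,8,10}. Remove leaf 3 (neighbor: 4).
Step 3: current leaves = {6,7,8,10}. Remove leaf 6 (neighbor: 5).
Step 4: current leaves = {7,8,10}. Remove leaf 7 (neighbor: 1).
Step 5: current leaves = {1,8,10}. Remove leaf 1 (neighbor: 5).
Step 6: current leaves = {8,10}. Remove leaf 8 (neighbor: 5).
Step 7: current leaves = {5,10}. Remove leaf 5 (neighbor: 9).

Answer: 5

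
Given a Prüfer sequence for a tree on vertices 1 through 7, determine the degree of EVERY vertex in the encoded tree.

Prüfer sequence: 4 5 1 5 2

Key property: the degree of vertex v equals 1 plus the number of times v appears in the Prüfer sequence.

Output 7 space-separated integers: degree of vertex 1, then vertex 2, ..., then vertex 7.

p_1 = 4: count[4] becomes 1
p_2 = 5: count[5] becomes 1
p_3 = 1: count[1] becomes 1
p_4 = 5: count[5] becomes 2
p_5 = 2: count[2] becomes 1
Degrees (1 + count): deg[1]=1+1=2, deg[2]=1+1=2, deg[3]=1+0=1, deg[4]=1+1=2, deg[5]=1+2=3, deg[6]=1+0=1, deg[7]=1+0=1

Answer: 2 2 1 2 3 1 1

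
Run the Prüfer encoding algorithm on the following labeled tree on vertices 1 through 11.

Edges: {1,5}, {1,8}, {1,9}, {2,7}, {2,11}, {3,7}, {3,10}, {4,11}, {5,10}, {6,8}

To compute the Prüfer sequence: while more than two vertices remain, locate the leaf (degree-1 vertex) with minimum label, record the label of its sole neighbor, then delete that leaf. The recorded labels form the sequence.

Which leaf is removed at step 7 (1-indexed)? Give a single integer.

Answer: 10

Derivation:
Step 1: current leaves = {4,6,9}. Remove leaf 4 (neighbor: 11).
Step 2: current leaves = {6,9,11}. Remove leaf 6 (neighbor: 8).
Step 3: current leaves = {8,9,11}. Remove leaf 8 (neighbor: 1).
Step 4: current leaves = {9,11}. Remove leaf 9 (neighbor: 1).
Step 5: current leaves = {1,11}. Remove leaf 1 (neighbor: 5).
Step 6: current leaves = {5,11}. Remove leaf 5 (neighbor: 10).
Step 7: current leaves = {10,11}. Remove leaf 10 (neighbor: 3).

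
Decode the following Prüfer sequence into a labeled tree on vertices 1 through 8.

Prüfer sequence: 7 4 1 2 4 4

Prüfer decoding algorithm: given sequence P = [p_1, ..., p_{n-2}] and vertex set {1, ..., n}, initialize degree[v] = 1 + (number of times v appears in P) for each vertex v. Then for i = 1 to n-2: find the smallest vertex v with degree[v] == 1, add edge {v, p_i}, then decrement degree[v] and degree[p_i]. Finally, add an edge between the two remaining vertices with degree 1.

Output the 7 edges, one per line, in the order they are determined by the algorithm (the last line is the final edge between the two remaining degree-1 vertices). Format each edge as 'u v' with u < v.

Answer: 3 7
4 5
1 6
1 2
2 4
4 7
4 8

Derivation:
Initial degrees: {1:2, 2:2, 3:1, 4:4, 5:1, 6:1, 7:2, 8:1}
Step 1: smallest deg-1 vertex = 3, p_1 = 7. Add edge {3,7}. Now deg[3]=0, deg[7]=1.
Step 2: smallest deg-1 vertex = 5, p_2 = 4. Add edge {4,5}. Now deg[5]=0, deg[4]=3.
Step 3: smallest deg-1 vertex = 6, p_3 = 1. Add edge {1,6}. Now deg[6]=0, deg[1]=1.
Step 4: smallest deg-1 vertex = 1, p_4 = 2. Add edge {1,2}. Now deg[1]=0, deg[2]=1.
Step 5: smallest deg-1 vertex = 2, p_5 = 4. Add edge {2,4}. Now deg[2]=0, deg[4]=2.
Step 6: smallest deg-1 vertex = 7, p_6 = 4. Add edge {4,7}. Now deg[7]=0, deg[4]=1.
Final: two remaining deg-1 vertices are 4, 8. Add edge {4,8}.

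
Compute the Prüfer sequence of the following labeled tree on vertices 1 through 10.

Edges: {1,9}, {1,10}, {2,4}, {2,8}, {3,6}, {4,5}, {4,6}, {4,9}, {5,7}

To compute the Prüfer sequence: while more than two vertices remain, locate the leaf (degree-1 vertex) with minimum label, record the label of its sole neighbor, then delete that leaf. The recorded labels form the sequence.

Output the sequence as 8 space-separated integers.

Step 1: leaves = {3,7,8,10}. Remove smallest leaf 3, emit neighbor 6.
Step 2: leaves = {6,7,8,10}. Remove smallest leaf 6, emit neighbor 4.
Step 3: leaves = {7,8,10}. Remove smallest leaf 7, emit neighbor 5.
Step 4: leaves = {5,8,10}. Remove smallest leaf 5, emit neighbor 4.
Step 5: leaves = {8,10}. Remove smallest leaf 8, emit neighbor 2.
Step 6: leaves = {2,10}. Remove smallest leaf 2, emit neighbor 4.
Step 7: leaves = {4,10}. Remove smallest leaf 4, emit neighbor 9.
Step 8: leaves = {9,10}. Remove smallest leaf 9, emit neighbor 1.
Done: 2 vertices remain (1, 10). Sequence = [6 4 5 4 2 4 9 1]

Answer: 6 4 5 4 2 4 9 1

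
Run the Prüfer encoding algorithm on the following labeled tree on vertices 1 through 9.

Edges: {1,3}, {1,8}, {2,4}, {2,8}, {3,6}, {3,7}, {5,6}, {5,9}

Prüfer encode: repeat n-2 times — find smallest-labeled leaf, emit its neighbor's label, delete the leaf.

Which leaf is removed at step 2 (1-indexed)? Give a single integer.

Step 1: current leaves = {4,7,9}. Remove leaf 4 (neighbor: 2).
Step 2: current leaves = {2,7,9}. Remove leaf 2 (neighbor: 8).

Answer: 2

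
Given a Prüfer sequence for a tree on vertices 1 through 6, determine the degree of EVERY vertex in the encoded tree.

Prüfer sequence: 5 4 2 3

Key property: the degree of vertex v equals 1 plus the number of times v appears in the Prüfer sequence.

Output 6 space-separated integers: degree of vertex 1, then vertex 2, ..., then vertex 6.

p_1 = 5: count[5] becomes 1
p_2 = 4: count[4] becomes 1
p_3 = 2: count[2] becomes 1
p_4 = 3: count[3] becomes 1
Degrees (1 + count): deg[1]=1+0=1, deg[2]=1+1=2, deg[3]=1+1=2, deg[4]=1+1=2, deg[5]=1+1=2, deg[6]=1+0=1

Answer: 1 2 2 2 2 1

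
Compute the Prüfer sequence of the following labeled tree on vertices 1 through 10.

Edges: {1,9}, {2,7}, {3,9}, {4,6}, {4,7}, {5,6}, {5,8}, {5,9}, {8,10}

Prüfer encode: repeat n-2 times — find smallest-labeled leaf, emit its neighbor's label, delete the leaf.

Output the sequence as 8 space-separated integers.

Answer: 9 7 9 4 6 5 5 8

Derivation:
Step 1: leaves = {1,2,3,10}. Remove smallest leaf 1, emit neighbor 9.
Step 2: leaves = {2,3,10}. Remove smallest leaf 2, emit neighbor 7.
Step 3: leaves = {3,7,10}. Remove smallest leaf 3, emit neighbor 9.
Step 4: leaves = {7,9,10}. Remove smallest leaf 7, emit neighbor 4.
Step 5: leaves = {4,9,10}. Remove smallest leaf 4, emit neighbor 6.
Step 6: leaves = {6,9,10}. Remove smallest leaf 6, emit neighbor 5.
Step 7: leaves = {9,10}. Remove smallest leaf 9, emit neighbor 5.
Step 8: leaves = {5,10}. Remove smallest leaf 5, emit neighbor 8.
Done: 2 vertices remain (8, 10). Sequence = [9 7 9 4 6 5 5 8]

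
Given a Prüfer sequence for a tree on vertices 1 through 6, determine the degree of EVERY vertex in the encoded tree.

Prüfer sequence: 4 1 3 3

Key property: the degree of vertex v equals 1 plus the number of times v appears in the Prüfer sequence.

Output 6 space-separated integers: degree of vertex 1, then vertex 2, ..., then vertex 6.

Answer: 2 1 3 2 1 1

Derivation:
p_1 = 4: count[4] becomes 1
p_2 = 1: count[1] becomes 1
p_3 = 3: count[3] becomes 1
p_4 = 3: count[3] becomes 2
Degrees (1 + count): deg[1]=1+1=2, deg[2]=1+0=1, deg[3]=1+2=3, deg[4]=1+1=2, deg[5]=1+0=1, deg[6]=1+0=1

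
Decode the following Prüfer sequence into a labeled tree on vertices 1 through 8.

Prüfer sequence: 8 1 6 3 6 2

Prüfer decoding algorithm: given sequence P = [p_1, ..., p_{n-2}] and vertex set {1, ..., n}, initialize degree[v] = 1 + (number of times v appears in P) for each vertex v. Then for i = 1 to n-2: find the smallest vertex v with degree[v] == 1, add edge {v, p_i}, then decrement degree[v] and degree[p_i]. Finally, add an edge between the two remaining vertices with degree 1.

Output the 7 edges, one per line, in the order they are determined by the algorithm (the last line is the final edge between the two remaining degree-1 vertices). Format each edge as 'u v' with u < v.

Initial degrees: {1:2, 2:2, 3:2, 4:1, 5:1, 6:3, 7:1, 8:2}
Step 1: smallest deg-1 vertex = 4, p_1 = 8. Add edge {4,8}. Now deg[4]=0, deg[8]=1.
Step 2: smallest deg-1 vertex = 5, p_2 = 1. Add edge {1,5}. Now deg[5]=0, deg[1]=1.
Step 3: smallest deg-1 vertex = 1, p_3 = 6. Add edge {1,6}. Now deg[1]=0, deg[6]=2.
Step 4: smallest deg-1 vertex = 7, p_4 = 3. Add edge {3,7}. Now deg[7]=0, deg[3]=1.
Step 5: smallest deg-1 vertex = 3, p_5 = 6. Add edge {3,6}. Now deg[3]=0, deg[6]=1.
Step 6: smallest deg-1 vertex = 6, p_6 = 2. Add edge {2,6}. Now deg[6]=0, deg[2]=1.
Final: two remaining deg-1 vertices are 2, 8. Add edge {2,8}.

Answer: 4 8
1 5
1 6
3 7
3 6
2 6
2 8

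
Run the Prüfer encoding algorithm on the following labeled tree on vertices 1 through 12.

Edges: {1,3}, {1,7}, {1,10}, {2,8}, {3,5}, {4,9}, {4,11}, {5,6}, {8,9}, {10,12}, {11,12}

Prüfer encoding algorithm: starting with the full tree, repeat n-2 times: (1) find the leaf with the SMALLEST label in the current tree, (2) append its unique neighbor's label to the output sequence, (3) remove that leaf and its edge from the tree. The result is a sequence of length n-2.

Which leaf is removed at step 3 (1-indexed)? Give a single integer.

Step 1: current leaves = {2,6,7}. Remove leaf 2 (neighbor: 8).
Step 2: current leaves = {6,7,8}. Remove leaf 6 (neighbor: 5).
Step 3: current leaves = {5,7,8}. Remove leaf 5 (neighbor: 3).

Answer: 5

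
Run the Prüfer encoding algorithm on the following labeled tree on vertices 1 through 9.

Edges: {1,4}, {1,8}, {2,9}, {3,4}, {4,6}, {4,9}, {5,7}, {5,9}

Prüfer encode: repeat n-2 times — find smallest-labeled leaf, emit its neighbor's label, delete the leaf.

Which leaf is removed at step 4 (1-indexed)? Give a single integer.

Step 1: current leaves = {2,3,6,7,8}. Remove leaf 2 (neighbor: 9).
Step 2: current leaves = {3,6,7,8}. Remove leaf 3 (neighbor: 4).
Step 3: current leaves = {6,7,8}. Remove leaf 6 (neighbor: 4).
Step 4: current leaves = {7,8}. Remove leaf 7 (neighbor: 5).

Answer: 7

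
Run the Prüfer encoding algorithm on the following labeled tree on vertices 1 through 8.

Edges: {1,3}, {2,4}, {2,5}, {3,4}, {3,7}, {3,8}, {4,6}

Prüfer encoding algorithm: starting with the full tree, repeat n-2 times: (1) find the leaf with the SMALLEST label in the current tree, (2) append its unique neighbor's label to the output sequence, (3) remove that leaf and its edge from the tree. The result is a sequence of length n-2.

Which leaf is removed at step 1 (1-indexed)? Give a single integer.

Step 1: current leaves = {1,5,6,7,8}. Remove leaf 1 (neighbor: 3).

Answer: 1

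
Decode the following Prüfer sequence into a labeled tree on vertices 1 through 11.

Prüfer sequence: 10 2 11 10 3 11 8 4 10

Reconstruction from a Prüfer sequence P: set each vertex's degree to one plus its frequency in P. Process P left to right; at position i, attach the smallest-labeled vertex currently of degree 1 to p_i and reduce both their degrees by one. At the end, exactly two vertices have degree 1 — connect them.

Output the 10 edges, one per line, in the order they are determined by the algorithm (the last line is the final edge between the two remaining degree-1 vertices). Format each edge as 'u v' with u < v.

Answer: 1 10
2 5
2 11
6 10
3 7
3 11
8 9
4 8
4 10
10 11

Derivation:
Initial degrees: {1:1, 2:2, 3:2, 4:2, 5:1, 6:1, 7:1, 8:2, 9:1, 10:4, 11:3}
Step 1: smallest deg-1 vertex = 1, p_1 = 10. Add edge {1,10}. Now deg[1]=0, deg[10]=3.
Step 2: smallest deg-1 vertex = 5, p_2 = 2. Add edge {2,5}. Now deg[5]=0, deg[2]=1.
Step 3: smallest deg-1 vertex = 2, p_3 = 11. Add edge {2,11}. Now deg[2]=0, deg[11]=2.
Step 4: smallest deg-1 vertex = 6, p_4 = 10. Add edge {6,10}. Now deg[6]=0, deg[10]=2.
Step 5: smallest deg-1 vertex = 7, p_5 = 3. Add edge {3,7}. Now deg[7]=0, deg[3]=1.
Step 6: smallest deg-1 vertex = 3, p_6 = 11. Add edge {3,11}. Now deg[3]=0, deg[11]=1.
Step 7: smallest deg-1 vertex = 9, p_7 = 8. Add edge {8,9}. Now deg[9]=0, deg[8]=1.
Step 8: smallest deg-1 vertex = 8, p_8 = 4. Add edge {4,8}. Now deg[8]=0, deg[4]=1.
Step 9: smallest deg-1 vertex = 4, p_9 = 10. Add edge {4,10}. Now deg[4]=0, deg[10]=1.
Final: two remaining deg-1 vertices are 10, 11. Add edge {10,11}.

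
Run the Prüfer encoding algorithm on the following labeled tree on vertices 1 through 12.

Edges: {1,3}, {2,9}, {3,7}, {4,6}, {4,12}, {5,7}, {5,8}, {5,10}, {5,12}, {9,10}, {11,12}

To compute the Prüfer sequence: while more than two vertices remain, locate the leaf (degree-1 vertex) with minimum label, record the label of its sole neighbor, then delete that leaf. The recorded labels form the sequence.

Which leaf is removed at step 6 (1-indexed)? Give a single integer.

Step 1: current leaves = {1,2,6,8,11}. Remove leaf 1 (neighbor: 3).
Step 2: current leaves = {2,3,6,8,11}. Remove leaf 2 (neighbor: 9).
Step 3: current leaves = {3,6,8,9,11}. Remove leaf 3 (neighbor: 7).
Step 4: current leaves = {6,7,8,9,11}. Remove leaf 6 (neighbor: 4).
Step 5: current leaves = {4,7,8,9,11}. Remove leaf 4 (neighbor: 12).
Step 6: current leaves = {7,8,9,11}. Remove leaf 7 (neighbor: 5).

Answer: 7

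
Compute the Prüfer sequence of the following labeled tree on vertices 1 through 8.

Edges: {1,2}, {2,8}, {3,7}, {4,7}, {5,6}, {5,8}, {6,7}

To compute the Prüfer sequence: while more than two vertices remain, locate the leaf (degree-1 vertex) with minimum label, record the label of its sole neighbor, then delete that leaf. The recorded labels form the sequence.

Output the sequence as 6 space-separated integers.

Step 1: leaves = {1,3,4}. Remove smallest leaf 1, emit neighbor 2.
Step 2: leaves = {2,3,4}. Remove smallest leaf 2, emit neighbor 8.
Step 3: leaves = {3,4,8}. Remove smallest leaf 3, emit neighbor 7.
Step 4: leaves = {4,8}. Remove smallest leaf 4, emit neighbor 7.
Step 5: leaves = {7,8}. Remove smallest leaf 7, emit neighbor 6.
Step 6: leaves = {6,8}. Remove smallest leaf 6, emit neighbor 5.
Done: 2 vertices remain (5, 8). Sequence = [2 8 7 7 6 5]

Answer: 2 8 7 7 6 5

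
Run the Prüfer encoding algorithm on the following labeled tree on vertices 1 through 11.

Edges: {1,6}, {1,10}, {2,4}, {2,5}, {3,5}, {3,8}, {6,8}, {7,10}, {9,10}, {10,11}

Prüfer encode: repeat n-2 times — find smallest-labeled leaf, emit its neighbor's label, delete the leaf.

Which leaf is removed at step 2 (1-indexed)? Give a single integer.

Answer: 2

Derivation:
Step 1: current leaves = {4,7,9,11}. Remove leaf 4 (neighbor: 2).
Step 2: current leaves = {2,7,9,11}. Remove leaf 2 (neighbor: 5).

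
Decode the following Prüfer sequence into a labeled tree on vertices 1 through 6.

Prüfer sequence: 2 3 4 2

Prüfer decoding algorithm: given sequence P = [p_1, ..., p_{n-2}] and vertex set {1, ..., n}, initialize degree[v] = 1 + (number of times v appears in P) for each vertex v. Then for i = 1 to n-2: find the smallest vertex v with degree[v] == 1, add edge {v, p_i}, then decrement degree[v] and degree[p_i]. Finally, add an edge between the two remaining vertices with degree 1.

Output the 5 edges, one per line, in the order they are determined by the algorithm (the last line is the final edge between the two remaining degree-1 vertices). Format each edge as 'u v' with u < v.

Initial degrees: {1:1, 2:3, 3:2, 4:2, 5:1, 6:1}
Step 1: smallest deg-1 vertex = 1, p_1 = 2. Add edge {1,2}. Now deg[1]=0, deg[2]=2.
Step 2: smallest deg-1 vertex = 5, p_2 = 3. Add edge {3,5}. Now deg[5]=0, deg[3]=1.
Step 3: smallest deg-1 vertex = 3, p_3 = 4. Add edge {3,4}. Now deg[3]=0, deg[4]=1.
Step 4: smallest deg-1 vertex = 4, p_4 = 2. Add edge {2,4}. Now deg[4]=0, deg[2]=1.
Final: two remaining deg-1 vertices are 2, 6. Add edge {2,6}.

Answer: 1 2
3 5
3 4
2 4
2 6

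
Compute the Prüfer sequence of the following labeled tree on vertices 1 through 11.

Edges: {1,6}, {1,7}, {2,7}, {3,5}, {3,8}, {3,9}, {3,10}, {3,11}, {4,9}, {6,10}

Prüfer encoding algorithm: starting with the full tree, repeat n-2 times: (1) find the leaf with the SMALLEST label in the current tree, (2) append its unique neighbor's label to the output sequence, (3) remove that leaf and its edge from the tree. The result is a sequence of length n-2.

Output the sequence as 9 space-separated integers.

Answer: 7 9 3 1 6 10 3 3 3

Derivation:
Step 1: leaves = {2,4,5,8,11}. Remove smallest leaf 2, emit neighbor 7.
Step 2: leaves = {4,5,7,8,11}. Remove smallest leaf 4, emit neighbor 9.
Step 3: leaves = {5,7,8,9,11}. Remove smallest leaf 5, emit neighbor 3.
Step 4: leaves = {7,8,9,11}. Remove smallest leaf 7, emit neighbor 1.
Step 5: leaves = {1,8,9,11}. Remove smallest leaf 1, emit neighbor 6.
Step 6: leaves = {6,8,9,11}. Remove smallest leaf 6, emit neighbor 10.
Step 7: leaves = {8,9,10,11}. Remove smallest leaf 8, emit neighbor 3.
Step 8: leaves = {9,10,11}. Remove smallest leaf 9, emit neighbor 3.
Step 9: leaves = {10,11}. Remove smallest leaf 10, emit neighbor 3.
Done: 2 vertices remain (3, 11). Sequence = [7 9 3 1 6 10 3 3 3]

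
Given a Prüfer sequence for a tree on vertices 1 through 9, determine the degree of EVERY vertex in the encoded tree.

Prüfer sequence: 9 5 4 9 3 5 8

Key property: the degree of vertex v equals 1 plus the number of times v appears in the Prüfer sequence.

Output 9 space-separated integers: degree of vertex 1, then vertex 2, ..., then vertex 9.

p_1 = 9: count[9] becomes 1
p_2 = 5: count[5] becomes 1
p_3 = 4: count[4] becomes 1
p_4 = 9: count[9] becomes 2
p_5 = 3: count[3] becomes 1
p_6 = 5: count[5] becomes 2
p_7 = 8: count[8] becomes 1
Degrees (1 + count): deg[1]=1+0=1, deg[2]=1+0=1, deg[3]=1+1=2, deg[4]=1+1=2, deg[5]=1+2=3, deg[6]=1+0=1, deg[7]=1+0=1, deg[8]=1+1=2, deg[9]=1+2=3

Answer: 1 1 2 2 3 1 1 2 3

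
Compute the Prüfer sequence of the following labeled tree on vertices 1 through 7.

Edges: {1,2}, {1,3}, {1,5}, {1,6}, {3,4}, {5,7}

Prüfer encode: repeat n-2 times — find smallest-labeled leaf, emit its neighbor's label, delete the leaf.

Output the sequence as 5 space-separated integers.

Step 1: leaves = {2,4,6,7}. Remove smallest leaf 2, emit neighbor 1.
Step 2: leaves = {4,6,7}. Remove smallest leaf 4, emit neighbor 3.
Step 3: leaves = {3,6,7}. Remove smallest leaf 3, emit neighbor 1.
Step 4: leaves = {6,7}. Remove smallest leaf 6, emit neighbor 1.
Step 5: leaves = {1,7}. Remove smallest leaf 1, emit neighbor 5.
Done: 2 vertices remain (5, 7). Sequence = [1 3 1 1 5]

Answer: 1 3 1 1 5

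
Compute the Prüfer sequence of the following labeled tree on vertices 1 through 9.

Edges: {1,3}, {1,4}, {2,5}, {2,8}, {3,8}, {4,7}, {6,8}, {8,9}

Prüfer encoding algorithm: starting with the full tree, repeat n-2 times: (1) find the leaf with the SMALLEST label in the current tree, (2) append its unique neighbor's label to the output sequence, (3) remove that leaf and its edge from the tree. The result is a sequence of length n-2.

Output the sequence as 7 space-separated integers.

Answer: 2 8 8 4 1 3 8

Derivation:
Step 1: leaves = {5,6,7,9}. Remove smallest leaf 5, emit neighbor 2.
Step 2: leaves = {2,6,7,9}. Remove smallest leaf 2, emit neighbor 8.
Step 3: leaves = {6,7,9}. Remove smallest leaf 6, emit neighbor 8.
Step 4: leaves = {7,9}. Remove smallest leaf 7, emit neighbor 4.
Step 5: leaves = {4,9}. Remove smallest leaf 4, emit neighbor 1.
Step 6: leaves = {1,9}. Remove smallest leaf 1, emit neighbor 3.
Step 7: leaves = {3,9}. Remove smallest leaf 3, emit neighbor 8.
Done: 2 vertices remain (8, 9). Sequence = [2 8 8 4 1 3 8]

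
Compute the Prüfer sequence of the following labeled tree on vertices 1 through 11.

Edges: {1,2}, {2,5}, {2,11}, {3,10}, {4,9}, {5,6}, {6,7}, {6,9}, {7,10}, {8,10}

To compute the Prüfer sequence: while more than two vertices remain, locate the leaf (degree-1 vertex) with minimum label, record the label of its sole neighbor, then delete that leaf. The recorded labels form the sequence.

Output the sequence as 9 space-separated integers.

Step 1: leaves = {1,3,4,8,11}. Remove smallest leaf 1, emit neighbor 2.
Step 2: leaves = {3,4,8,11}. Remove smallest leaf 3, emit neighbor 10.
Step 3: leaves = {4,8,11}. Remove smallest leaf 4, emit neighbor 9.
Step 4: leaves = {8,9,11}. Remove smallest leaf 8, emit neighbor 10.
Step 5: leaves = {9,10,11}. Remove smallest leaf 9, emit neighbor 6.
Step 6: leaves = {10,11}. Remove smallest leaf 10, emit neighbor 7.
Step 7: leaves = {7,11}. Remove smallest leaf 7, emit neighbor 6.
Step 8: leaves = {6,11}. Remove smallest leaf 6, emit neighbor 5.
Step 9: leaves = {5,11}. Remove smallest leaf 5, emit neighbor 2.
Done: 2 vertices remain (2, 11). Sequence = [2 10 9 10 6 7 6 5 2]

Answer: 2 10 9 10 6 7 6 5 2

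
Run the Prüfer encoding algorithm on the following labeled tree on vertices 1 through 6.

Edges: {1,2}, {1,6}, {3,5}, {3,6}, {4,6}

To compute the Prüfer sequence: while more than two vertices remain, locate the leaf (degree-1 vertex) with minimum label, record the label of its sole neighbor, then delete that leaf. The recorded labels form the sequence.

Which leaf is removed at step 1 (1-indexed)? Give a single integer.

Step 1: current leaves = {2,4,5}. Remove leaf 2 (neighbor: 1).

Answer: 2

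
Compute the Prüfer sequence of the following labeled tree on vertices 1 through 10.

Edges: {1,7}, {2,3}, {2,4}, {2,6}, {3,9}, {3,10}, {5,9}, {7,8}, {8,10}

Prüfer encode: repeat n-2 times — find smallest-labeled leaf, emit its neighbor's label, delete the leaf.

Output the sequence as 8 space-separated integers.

Step 1: leaves = {1,4,5,6}. Remove smallest leaf 1, emit neighbor 7.
Step 2: leaves = {4,5,6,7}. Remove smallest leaf 4, emit neighbor 2.
Step 3: leaves = {5,6,7}. Remove smallest leaf 5, emit neighbor 9.
Step 4: leaves = {6,7,9}. Remove smallest leaf 6, emit neighbor 2.
Step 5: leaves = {2,7,9}. Remove smallest leaf 2, emit neighbor 3.
Step 6: leaves = {7,9}. Remove smallest leaf 7, emit neighbor 8.
Step 7: leaves = {8,9}. Remove smallest leaf 8, emit neighbor 10.
Step 8: leaves = {9,10}. Remove smallest leaf 9, emit neighbor 3.
Done: 2 vertices remain (3, 10). Sequence = [7 2 9 2 3 8 10 3]

Answer: 7 2 9 2 3 8 10 3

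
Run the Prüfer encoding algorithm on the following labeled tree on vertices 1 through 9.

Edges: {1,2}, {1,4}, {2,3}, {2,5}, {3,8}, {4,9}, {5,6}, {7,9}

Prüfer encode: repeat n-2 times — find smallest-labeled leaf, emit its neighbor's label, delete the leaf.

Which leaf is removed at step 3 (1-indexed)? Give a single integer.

Step 1: current leaves = {6,7,8}. Remove leaf 6 (neighbor: 5).
Step 2: current leaves = {5,7,8}. Remove leaf 5 (neighbor: 2).
Step 3: current leaves = {7,8}. Remove leaf 7 (neighbor: 9).

Answer: 7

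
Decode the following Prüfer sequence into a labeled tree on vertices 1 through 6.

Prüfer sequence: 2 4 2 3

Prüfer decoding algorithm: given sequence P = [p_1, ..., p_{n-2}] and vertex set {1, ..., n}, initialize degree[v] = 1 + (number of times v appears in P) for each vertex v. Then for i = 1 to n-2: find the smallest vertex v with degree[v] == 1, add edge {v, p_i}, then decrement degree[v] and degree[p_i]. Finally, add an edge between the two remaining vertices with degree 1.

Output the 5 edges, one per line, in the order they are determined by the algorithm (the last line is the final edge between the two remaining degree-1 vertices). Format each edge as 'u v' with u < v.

Answer: 1 2
4 5
2 4
2 3
3 6

Derivation:
Initial degrees: {1:1, 2:3, 3:2, 4:2, 5:1, 6:1}
Step 1: smallest deg-1 vertex = 1, p_1 = 2. Add edge {1,2}. Now deg[1]=0, deg[2]=2.
Step 2: smallest deg-1 vertex = 5, p_2 = 4. Add edge {4,5}. Now deg[5]=0, deg[4]=1.
Step 3: smallest deg-1 vertex = 4, p_3 = 2. Add edge {2,4}. Now deg[4]=0, deg[2]=1.
Step 4: smallest deg-1 vertex = 2, p_4 = 3. Add edge {2,3}. Now deg[2]=0, deg[3]=1.
Final: two remaining deg-1 vertices are 3, 6. Add edge {3,6}.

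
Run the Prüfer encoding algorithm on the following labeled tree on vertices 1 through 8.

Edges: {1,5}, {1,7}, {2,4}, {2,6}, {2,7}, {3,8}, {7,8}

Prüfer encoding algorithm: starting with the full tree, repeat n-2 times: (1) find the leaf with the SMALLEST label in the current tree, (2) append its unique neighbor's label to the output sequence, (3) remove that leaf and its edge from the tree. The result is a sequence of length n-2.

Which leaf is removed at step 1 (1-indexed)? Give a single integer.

Answer: 3

Derivation:
Step 1: current leaves = {3,4,5,6}. Remove leaf 3 (neighbor: 8).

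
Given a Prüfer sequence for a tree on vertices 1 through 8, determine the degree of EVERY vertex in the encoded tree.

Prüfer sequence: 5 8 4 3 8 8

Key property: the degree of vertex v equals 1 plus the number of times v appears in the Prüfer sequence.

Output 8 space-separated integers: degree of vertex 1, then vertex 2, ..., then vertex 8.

p_1 = 5: count[5] becomes 1
p_2 = 8: count[8] becomes 1
p_3 = 4: count[4] becomes 1
p_4 = 3: count[3] becomes 1
p_5 = 8: count[8] becomes 2
p_6 = 8: count[8] becomes 3
Degrees (1 + count): deg[1]=1+0=1, deg[2]=1+0=1, deg[3]=1+1=2, deg[4]=1+1=2, deg[5]=1+1=2, deg[6]=1+0=1, deg[7]=1+0=1, deg[8]=1+3=4

Answer: 1 1 2 2 2 1 1 4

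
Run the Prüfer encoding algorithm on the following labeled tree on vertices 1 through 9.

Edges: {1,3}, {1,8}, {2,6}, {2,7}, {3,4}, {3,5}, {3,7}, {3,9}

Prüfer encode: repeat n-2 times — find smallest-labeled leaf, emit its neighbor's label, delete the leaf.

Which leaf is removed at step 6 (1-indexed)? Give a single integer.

Answer: 8

Derivation:
Step 1: current leaves = {4,5,6,8,9}. Remove leaf 4 (neighbor: 3).
Step 2: current leaves = {5,6,8,9}. Remove leaf 5 (neighbor: 3).
Step 3: current leaves = {6,8,9}. Remove leaf 6 (neighbor: 2).
Step 4: current leaves = {2,8,9}. Remove leaf 2 (neighbor: 7).
Step 5: current leaves = {7,8,9}. Remove leaf 7 (neighbor: 3).
Step 6: current leaves = {8,9}. Remove leaf 8 (neighbor: 1).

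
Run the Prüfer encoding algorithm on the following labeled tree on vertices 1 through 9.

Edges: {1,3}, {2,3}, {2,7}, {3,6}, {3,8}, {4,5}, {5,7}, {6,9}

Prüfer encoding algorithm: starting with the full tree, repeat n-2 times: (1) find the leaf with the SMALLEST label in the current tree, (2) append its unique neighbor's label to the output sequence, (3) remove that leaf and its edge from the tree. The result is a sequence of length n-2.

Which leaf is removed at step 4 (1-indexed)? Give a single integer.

Step 1: current leaves = {1,4,8,9}. Remove leaf 1 (neighbor: 3).
Step 2: current leaves = {4,8,9}. Remove leaf 4 (neighbor: 5).
Step 3: current leaves = {5,8,9}. Remove leaf 5 (neighbor: 7).
Step 4: current leaves = {7,8,9}. Remove leaf 7 (neighbor: 2).

Answer: 7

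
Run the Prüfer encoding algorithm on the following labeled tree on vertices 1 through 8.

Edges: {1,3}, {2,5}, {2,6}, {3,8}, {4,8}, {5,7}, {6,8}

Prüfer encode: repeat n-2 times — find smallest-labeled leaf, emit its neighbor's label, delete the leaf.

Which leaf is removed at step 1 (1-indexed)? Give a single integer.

Step 1: current leaves = {1,4,7}. Remove leaf 1 (neighbor: 3).

Answer: 1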